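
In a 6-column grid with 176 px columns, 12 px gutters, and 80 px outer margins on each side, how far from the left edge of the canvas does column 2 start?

Column 2 starts at margin + 1·(column + gutter) = 80 + 1·188 = 268 px.

268 px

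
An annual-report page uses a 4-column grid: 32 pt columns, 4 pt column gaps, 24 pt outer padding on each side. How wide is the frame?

188 pt

Adding margins, columns and gutters: 48 + 128 + 12 = 188 pt.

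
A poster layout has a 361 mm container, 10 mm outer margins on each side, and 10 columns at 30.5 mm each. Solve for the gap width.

Subtract both margins: 361 − 2·10 = 341 mm.
Columns use 305 mm, leaving 36 mm across 9 gaps = 4 mm each.

4 mm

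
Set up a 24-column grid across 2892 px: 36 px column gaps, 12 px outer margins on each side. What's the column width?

Take off 24 px of margins, leaving 2868 px.
24 columns + 23 column gaps: 24c + 23·36 = 2868.
24c = 2868 − 828 = 2040, so c = 85 px.

85 px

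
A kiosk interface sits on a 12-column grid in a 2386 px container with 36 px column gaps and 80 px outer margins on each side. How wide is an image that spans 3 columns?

Content width = 2386 − 2·80 = 2226 px.
2226 − 11·36 = 1830; ÷12 gives c = 152.5 px.
Span of 3: 3·152.5 + 2·36 = 457.5 + 72 = 529.5 px.

529.5 px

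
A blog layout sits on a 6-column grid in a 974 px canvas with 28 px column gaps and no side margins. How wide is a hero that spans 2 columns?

974 − 5·28 = 834; ÷6 gives c = 139 px.
2 columns plus 1 column gap: 278 + 28 = 306 px.

306 px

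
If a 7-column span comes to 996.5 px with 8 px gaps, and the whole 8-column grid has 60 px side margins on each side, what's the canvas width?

996.5 − 6·8 = 948.5; ÷7 gives c = 135.5 px.
Canvas = 2·60 + 8·135.5 + 7·8 = 120 + 1084 + 56 = 1260 px.

1260 px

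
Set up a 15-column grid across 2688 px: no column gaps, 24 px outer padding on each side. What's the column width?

176 px

Content width = 2688 − 2·24 = 2640 px.
With no column gaps, each column is 2640/15 = 176 px.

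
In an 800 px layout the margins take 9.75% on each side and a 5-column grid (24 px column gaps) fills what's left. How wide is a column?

Margins: 9.75% × 800 = 78 px each, so content = 800 − 156 = 644 px.
644 − 4·24 = 548; ÷5 gives c = 109.6 px.

109.6 px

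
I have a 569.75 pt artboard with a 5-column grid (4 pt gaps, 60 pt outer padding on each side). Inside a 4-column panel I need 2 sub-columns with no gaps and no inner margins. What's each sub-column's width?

Inside the margins: 569.75 − 120 = 449.75 pt.
449.75 − 4·4 = 433.75; ÷5 gives c = 86.75 pt.
Span of 4: 4·86.75 + 3·4 = 347 + 12 = 359 pt.
2d = 359 → d = 179.5 pt.

179.5 pt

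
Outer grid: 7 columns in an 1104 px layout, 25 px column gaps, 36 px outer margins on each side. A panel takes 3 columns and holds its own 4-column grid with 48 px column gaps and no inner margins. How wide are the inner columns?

71 px

Outer content = 1104 − 2·36 = 1032 px.
7 columns + 6 column gaps: 7c + 6·25 = 1032.
7c = 1032 − 150 = 882, so c = 126 px.
3-column span = 3·126 + 2·25 = 428 px.
Subtracting 3 column gaps of 48 leaves 284 for 4 columns, so d = 71 px.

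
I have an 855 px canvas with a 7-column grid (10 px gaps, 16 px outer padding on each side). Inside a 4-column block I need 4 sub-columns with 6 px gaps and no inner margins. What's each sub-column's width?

112 px

Take off 32 px of margins, leaving 823 px.
7 columns + 6 gaps: 7c + 6·10 = 823.
7c = 823 − 60 = 763, so c = 109 px.
4-column span = 4·109 + 3·10 = 466 px.
4d + 3·6 = 466 → 4d = 448 → d = 112 px.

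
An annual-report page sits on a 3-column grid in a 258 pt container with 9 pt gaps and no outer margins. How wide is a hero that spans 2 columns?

169 pt

Subtracting 2 gaps of 9 leaves 240 for 3 columns, so c = 80 pt.
2-column span = 2·80 + 1·9 = 169 pt.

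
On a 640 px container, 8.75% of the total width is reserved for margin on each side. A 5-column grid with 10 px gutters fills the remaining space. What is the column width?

Margins: 8.75% × 640 = 56 px each, so content = 640 − 112 = 528 px.
528 − 4·10 = 488; ÷5 gives c = 97.6 px.

97.6 px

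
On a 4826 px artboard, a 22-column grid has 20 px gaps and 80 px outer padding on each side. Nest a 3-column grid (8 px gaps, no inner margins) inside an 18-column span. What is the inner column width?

1266 px

Outer content = 4826 − 2·80 = 4666 px.
22 columns + 21 gaps: 22c + 21·20 = 4666.
22c = 4666 − 420 = 4246, so c = 193 px.
Span of 18: 18·193 + 17·20 = 3474 + 340 = 3814 px.
Subtracting 2 gaps of 8 leaves 3798 for 3 columns, so d = 1266 px.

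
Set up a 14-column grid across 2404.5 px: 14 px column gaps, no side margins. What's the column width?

14c + 13·14 = 2404.5 → 14c = 2222.5 → c = 158.75 px.

158.75 px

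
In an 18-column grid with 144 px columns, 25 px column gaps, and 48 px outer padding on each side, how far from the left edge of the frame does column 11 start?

Before column 11: the margin + 10 columns + 10 column gaps.
Offset = 48 + 10·(144 + 25) = 48 + 1690 = 1738 px.

1738 px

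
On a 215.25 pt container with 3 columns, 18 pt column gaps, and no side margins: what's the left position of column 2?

77.75 pt

3c + 2·18 = 215.25 → 3c = 179.25 → c = 59.75 pt.
Each column+gutter stride is 77.75 pt; with no margin, 1 of them is 77.75 pt.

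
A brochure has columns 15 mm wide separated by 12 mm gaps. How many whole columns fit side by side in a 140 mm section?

5 columns

5 columns: 5·15 + 4·12 = 123 mm ≤ 140.
6 columns: 150 mm > 140. So 5.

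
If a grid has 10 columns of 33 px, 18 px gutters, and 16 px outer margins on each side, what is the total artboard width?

Total width: 2·16 + 10·33 + 9·18 = 524 px.

524 px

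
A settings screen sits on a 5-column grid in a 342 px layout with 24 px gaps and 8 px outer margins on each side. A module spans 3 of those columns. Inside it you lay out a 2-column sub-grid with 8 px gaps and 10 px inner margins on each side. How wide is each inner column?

79 px

Inside the margins: 342 − 16 = 326 px.
5c + 4·24 = 326 → 5c = 230 → c = 46 px.
Span of 3: 3·46 + 2·24 = 138 + 48 = 186 px.
Inner content = 186 − 2·10 = 166 px.
2d + 1·8 = 166 → 2d = 158 → d = 79 px.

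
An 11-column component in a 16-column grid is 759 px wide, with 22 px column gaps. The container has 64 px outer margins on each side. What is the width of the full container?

11c + 10·22 = 759 → 11c = 539 → c = 49 px.
Adding margins, columns and gutters: 128 + 784 + 330 = 1242 px.

1242 px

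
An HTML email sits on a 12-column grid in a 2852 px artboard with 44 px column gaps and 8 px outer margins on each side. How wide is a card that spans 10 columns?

2356 px

Take off 16 px of margins, leaving 2836 px.
2836 − 11·44 = 2352; ÷12 gives c = 196 px.
10-column span = 10·196 + 9·44 = 2356 px.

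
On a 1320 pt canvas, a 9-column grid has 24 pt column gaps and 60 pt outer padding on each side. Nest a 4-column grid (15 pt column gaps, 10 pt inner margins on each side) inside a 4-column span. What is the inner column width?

Take off 120 pt of margins, leaving 1200 pt.
Subtracting 8 column gaps of 24 leaves 1008 for 9 columns, so c = 112 pt.
Span of 4: 4·112 + 3·24 = 448 + 72 = 520 pt.
Inner content = 520 − 2·10 = 500 pt.
4 columns + 3 column gaps: 4d + 3·15 = 500.
4d = 500 − 45 = 455, so d = 113.75 pt.

113.75 pt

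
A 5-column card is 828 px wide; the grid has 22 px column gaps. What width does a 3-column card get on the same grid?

828 − 4·22 = 740; ÷5 gives c = 148 px.
Span of 3: 3·148 + 2·22 = 444 + 44 = 488 px.

488 px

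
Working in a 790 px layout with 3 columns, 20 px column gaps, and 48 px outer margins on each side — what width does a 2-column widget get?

Subtract both margins: 790 − 2·48 = 694 px.
3 columns + 2 column gaps: 3c + 2·20 = 694.
3c = 694 − 40 = 654, so c = 218 px.
Span of 2: 2·218 + 1·20 = 436 + 20 = 456 px.

456 px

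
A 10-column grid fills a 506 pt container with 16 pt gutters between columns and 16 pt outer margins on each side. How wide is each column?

Inside the margins: 506 − 32 = 474 pt.
474 − 9·16 = 330; ÷10 gives c = 33 pt.

33 pt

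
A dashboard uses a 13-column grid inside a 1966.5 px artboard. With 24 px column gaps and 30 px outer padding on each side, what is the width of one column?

124.5 px

Inside the margins: 1966.5 − 60 = 1906.5 px.
Subtracting 12 column gaps of 24 leaves 1618.5 for 13 columns, so c = 124.5 px.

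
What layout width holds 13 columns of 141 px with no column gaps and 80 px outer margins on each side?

Layout = 2·80 + 13·141 = 160 + 1833 = 1993 px.

1993 px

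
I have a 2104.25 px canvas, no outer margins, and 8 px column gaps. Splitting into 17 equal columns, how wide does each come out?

116.25 px

Subtracting 16 column gaps of 8 leaves 1976.25 for 17 columns, so c = 116.25 px.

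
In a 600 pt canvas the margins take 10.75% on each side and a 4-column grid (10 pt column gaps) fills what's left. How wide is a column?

600 × (1 − 2·10.75%) = 600 × 78.5% = 471 pt for the columns.
Subtracting 3 column gaps of 10 leaves 441 for 4 columns, so c = 110.25 pt.

110.25 pt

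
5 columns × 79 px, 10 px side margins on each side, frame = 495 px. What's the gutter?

Subtract both margins: 495 − 2·10 = 475 px.
Columns use 395 px, leaving 80 px across 4 gutters = 20 px each.

20 px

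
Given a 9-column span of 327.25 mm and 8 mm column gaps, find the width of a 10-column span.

364.5 mm

9 columns + 8 column gaps: 9c + 8·8 = 327.25.
9c = 327.25 − 64 = 263.25, so c = 29.25 mm.
10 columns plus 9 column gaps: 292.5 + 72 = 364.5 mm.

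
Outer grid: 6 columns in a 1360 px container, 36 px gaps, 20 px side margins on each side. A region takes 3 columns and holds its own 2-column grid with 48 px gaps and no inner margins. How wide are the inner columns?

297 px

Subtract both margins: 1360 − 2·20 = 1320 px.
6c + 5·36 = 1320 → 6c = 1140 → c = 190 px.
3 columns plus 2 gaps: 570 + 72 = 642 px.
2d + 1·48 = 642 → 2d = 594 → d = 297 px.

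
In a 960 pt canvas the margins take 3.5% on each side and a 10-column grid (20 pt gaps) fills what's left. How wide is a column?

Margins: 3.5% × 960 = 33.6 pt each, so content = 960 − 67.2 = 892.8 pt.
892.8 − 9·20 = 712.8; ÷10 gives c = 71.28 pt.

71.28 pt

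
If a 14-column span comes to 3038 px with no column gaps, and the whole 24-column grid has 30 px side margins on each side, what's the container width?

14c = 3038 → c = 217 px.
Container = 2·30 + 24·217 = 60 + 5208 = 5268 px.

5268 px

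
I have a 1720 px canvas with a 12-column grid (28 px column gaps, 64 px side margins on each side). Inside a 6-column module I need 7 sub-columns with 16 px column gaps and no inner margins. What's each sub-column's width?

98 px

Inside the margins: 1720 − 128 = 1592 px.
1592 − 11·28 = 1284; ÷12 gives c = 107 px.
6 columns plus 5 column gaps: 642 + 140 = 782 px.
Subtracting 6 column gaps of 16 leaves 686 for 7 columns, so d = 98 px.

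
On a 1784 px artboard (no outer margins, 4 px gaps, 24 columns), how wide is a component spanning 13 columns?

964.5 px

24 columns + 23 gaps: 24c + 23·4 = 1784.
24c = 1784 − 92 = 1692, so c = 70.5 px.
13-column span = 13·70.5 + 12·4 = 964.5 px.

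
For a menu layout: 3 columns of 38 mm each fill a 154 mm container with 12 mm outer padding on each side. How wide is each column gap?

8 mm

Inside the margins: 154 − 24 = 130 mm.
3 columns take 3·38 = 114 mm; remaining 16 splits into 2 column gaps.
g = 16 / 2 = 8 mm.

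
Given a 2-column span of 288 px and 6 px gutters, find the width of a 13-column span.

2 columns + 1 gutter: 2c + 1·6 = 288.
2c = 288 − 6 = 282, so c = 141 px.
13 columns plus 12 gutters: 1833 + 72 = 1905 px.

1905 px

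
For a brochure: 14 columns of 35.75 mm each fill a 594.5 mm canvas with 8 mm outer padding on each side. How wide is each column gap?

6 mm

Content width = 594.5 − 2·8 = 578.5 mm.
14 columns take 14·35.75 = 500.5 mm; remaining 78 splits into 13 column gaps.
g = 78 / 13 = 6 mm.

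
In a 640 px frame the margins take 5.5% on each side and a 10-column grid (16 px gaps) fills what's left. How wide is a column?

Margins: 5.5% × 640 = 35.2 px each, so content = 640 − 70.4 = 569.6 px.
10 columns + 9 gaps: 10c + 9·16 = 569.6.
10c = 569.6 − 144 = 425.6, so c = 42.56 px.

42.56 px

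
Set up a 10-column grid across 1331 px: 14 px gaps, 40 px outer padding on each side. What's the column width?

112.5 px

Subtract both margins: 1331 − 2·40 = 1251 px.
10 columns + 9 gaps: 10c + 9·14 = 1251.
10c = 1251 − 126 = 1125, so c = 112.5 px.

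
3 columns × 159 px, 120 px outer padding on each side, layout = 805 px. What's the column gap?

44 px

Inside the margins: 805 − 240 = 565 px.
Columns use 477 px, leaving 88 px across 2 column gaps = 44 px each.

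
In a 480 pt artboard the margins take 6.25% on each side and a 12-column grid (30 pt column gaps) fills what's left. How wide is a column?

7.5 pt

Margins: 6.25% × 480 = 30 pt each, so content = 480 − 60 = 420 pt.
12c + 11·30 = 420 → 12c = 90 → c = 7.5 pt.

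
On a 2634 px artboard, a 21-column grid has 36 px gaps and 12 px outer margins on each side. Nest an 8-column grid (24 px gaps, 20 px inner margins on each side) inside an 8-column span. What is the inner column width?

95.5 px

Outer content = 2634 − 2·12 = 2610 px.
21c + 20·36 = 2610 → 21c = 1890 → c = 90 px.
8-column span = 8·90 + 7·36 = 972 px.
Inner content = 972 − 2·20 = 932 px.
932 − 7·24 = 764; ÷8 gives d = 95.5 px.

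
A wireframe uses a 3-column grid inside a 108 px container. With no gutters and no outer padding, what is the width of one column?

3c = 108 → c = 36 px.

36 px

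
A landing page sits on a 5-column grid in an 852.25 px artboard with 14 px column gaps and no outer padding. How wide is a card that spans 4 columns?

679 px

Subtracting 4 column gaps of 14 leaves 796.25 for 5 columns, so c = 159.25 px.
4-column span = 4·159.25 + 3·14 = 679 px.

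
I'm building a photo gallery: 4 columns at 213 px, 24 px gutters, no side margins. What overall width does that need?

924 px

Summing: 852 + 72 = 924 px.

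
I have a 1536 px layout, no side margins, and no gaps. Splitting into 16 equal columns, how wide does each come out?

96 px

16c = 1536 → c = 96 px.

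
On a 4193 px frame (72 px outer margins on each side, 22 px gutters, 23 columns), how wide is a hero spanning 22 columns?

3872 px

Inside the margins: 4193 − 144 = 4049 px.
4049 − 22·22 = 3565; ÷23 gives c = 155 px.
22-column span = 22·155 + 21·22 = 3872 px.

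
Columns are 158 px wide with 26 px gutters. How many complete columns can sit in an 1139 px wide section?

6 columns

Each extra column adds 158 + 26 = 184 px.
(1139 + 26) / 184 = 6.33, so 6 columns fit.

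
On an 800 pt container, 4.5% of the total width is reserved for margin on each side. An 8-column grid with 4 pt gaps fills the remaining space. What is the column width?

87.5 pt

800 × (1 − 2·4.5%) = 800 × 91% = 728 pt for the columns.
8 columns + 7 gaps: 8c + 7·4 = 728.
8c = 728 − 28 = 700, so c = 87.5 pt.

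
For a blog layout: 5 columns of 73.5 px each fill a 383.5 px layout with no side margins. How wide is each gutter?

Columns use 367.5 px, leaving 16 px across 4 gutters = 4 px each.

4 px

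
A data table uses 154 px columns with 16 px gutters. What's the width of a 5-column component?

Span of 5: 5·154 + 4·16 = 770 + 64 = 834 px.

834 px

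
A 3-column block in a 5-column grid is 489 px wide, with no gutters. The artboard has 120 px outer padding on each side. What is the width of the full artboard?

1055 px

3c = 489 → c = 163 px.
Summing: 240 + 815 = 1055 px.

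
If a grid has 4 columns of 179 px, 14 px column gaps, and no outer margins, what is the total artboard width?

758 px

Summing: 716 + 42 = 758 px.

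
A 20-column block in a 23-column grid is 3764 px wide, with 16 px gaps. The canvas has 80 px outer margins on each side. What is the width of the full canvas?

20 columns + 19 gaps: 20c + 19·16 = 3764.
20c = 3764 − 304 = 3460, so c = 173 px.
Canvas = 2·80 + 23·173 + 22·16 = 160 + 3979 + 352 = 4491 px.

4491 px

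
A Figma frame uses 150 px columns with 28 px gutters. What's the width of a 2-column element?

328 px

Span of 2: 2·150 + 1·28 = 300 + 28 = 328 px.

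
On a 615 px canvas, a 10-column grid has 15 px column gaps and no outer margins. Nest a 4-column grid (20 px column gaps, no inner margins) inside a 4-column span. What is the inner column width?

44.25 px

10 columns + 9 column gaps: 10c + 9·15 = 615.
10c = 615 − 135 = 480, so c = 48 px.
4 columns plus 3 column gaps: 192 + 45 = 237 px.
4 columns + 3 column gaps: 4d + 3·20 = 237.
4d = 237 − 60 = 177, so d = 44.25 px.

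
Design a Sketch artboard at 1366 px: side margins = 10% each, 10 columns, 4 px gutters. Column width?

Margins: 10% × 1366 = 136.6 px each, so content = 1366 − 273.2 = 1092.8 px.
10 columns + 9 gutters: 10c + 9·4 = 1092.8.
10c = 1092.8 − 36 = 1056.8, so c = 105.68 px.

105.68 px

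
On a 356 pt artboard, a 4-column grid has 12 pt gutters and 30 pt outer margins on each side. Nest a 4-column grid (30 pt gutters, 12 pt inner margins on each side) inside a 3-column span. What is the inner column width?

Inside the margins: 356 − 60 = 296 pt.
Subtracting 3 gutters of 12 leaves 260 for 4 columns, so c = 65 pt.
Span of 3: 3·65 + 2·12 = 195 + 24 = 219 pt.
Inner content = 219 − 2·12 = 195 pt.
4 columns + 3 gutters: 4d + 3·30 = 195.
4d = 195 − 90 = 105, so d = 26.25 pt.

26.25 pt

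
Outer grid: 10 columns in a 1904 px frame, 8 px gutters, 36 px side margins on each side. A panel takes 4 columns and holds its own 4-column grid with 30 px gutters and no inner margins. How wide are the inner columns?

Inside the margins: 1904 − 72 = 1832 px.
10c + 9·8 = 1832 → 10c = 1760 → c = 176 px.
4 columns plus 3 gutters: 704 + 24 = 728 px.
Subtracting 3 gutters of 30 leaves 638 for 4 columns, so d = 159.5 px.

159.5 px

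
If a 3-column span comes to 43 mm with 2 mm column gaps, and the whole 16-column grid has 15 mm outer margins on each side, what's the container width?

268 mm

3c + 2·2 = 43 → 3c = 39 → c = 13 mm.
Adding margins, columns and gutters: 30 + 208 + 30 = 268 mm.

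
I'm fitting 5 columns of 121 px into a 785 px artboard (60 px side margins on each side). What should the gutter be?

15 px

Take off 120 px of margins, leaving 665 px.
5·121 + 4g = 665 → 4g = 60 → g = 15 px.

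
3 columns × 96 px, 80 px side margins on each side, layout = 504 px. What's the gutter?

Content width = 504 − 2·80 = 344 px.
Columns use 288 px, leaving 56 px across 2 gutters = 28 px each.

28 px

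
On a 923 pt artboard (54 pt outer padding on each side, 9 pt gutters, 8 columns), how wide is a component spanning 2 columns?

197 pt

Take off 108 pt of margins, leaving 815 pt.
8c + 7·9 = 815 → 8c = 752 → c = 94 pt.
Span of 2: 2·94 + 1·9 = 188 + 9 = 197 pt.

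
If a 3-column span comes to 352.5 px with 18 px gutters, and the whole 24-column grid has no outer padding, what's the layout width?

2946 px

352.5 − 2·18 = 316.5; ÷3 gives c = 105.5 px.
Layout = 24·105.5 + 23·18 = 2532 + 414 = 2946 px.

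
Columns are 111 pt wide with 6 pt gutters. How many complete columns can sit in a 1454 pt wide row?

k columns need k·111 + (k−1)·6 = k·117 − 6.
k·117 − 6 ≤ 1454 → k ≤ 1460 / 117 ≈ 12.48, so k = 12.

12 columns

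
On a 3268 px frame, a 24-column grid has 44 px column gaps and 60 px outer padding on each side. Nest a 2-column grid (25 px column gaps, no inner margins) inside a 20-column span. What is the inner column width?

Subtract both margins: 3268 − 2·60 = 3148 px.
3148 − 23·44 = 2136; ÷24 gives c = 89 px.
Span of 20: 20·89 + 19·44 = 1780 + 836 = 2616 px.
2d + 1·25 = 2616 → 2d = 2591 → d = 1295.5 px.

1295.5 px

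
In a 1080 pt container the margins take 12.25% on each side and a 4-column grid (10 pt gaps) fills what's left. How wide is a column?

Margins: 12.25% × 1080 = 132.3 pt each, so content = 1080 − 264.6 = 815.4 pt.
Subtracting 3 gaps of 10 leaves 785.4 for 4 columns, so c = 196.35 pt.

196.35 pt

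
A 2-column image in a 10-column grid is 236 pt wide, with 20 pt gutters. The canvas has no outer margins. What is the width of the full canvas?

2 columns + 1 gutter: 2c + 1·20 = 236.
2c = 236 − 20 = 216, so c = 108 pt.
Total width: 10·108 + 9·20 = 1260 pt.

1260 pt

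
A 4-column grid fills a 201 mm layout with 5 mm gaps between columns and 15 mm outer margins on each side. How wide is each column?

Content width = 201 − 2·15 = 171 mm.
4 columns + 3 gaps: 4c + 3·5 = 171.
4c = 171 − 15 = 156, so c = 39 mm.

39 mm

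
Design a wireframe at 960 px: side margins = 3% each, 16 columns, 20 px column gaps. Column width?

Margins: 3% × 960 = 28.8 px each, so content = 960 − 57.6 = 902.4 px.
16 columns + 15 column gaps: 16c + 15·20 = 902.4.
16c = 902.4 − 300 = 602.4, so c = 37.65 px.

37.65 px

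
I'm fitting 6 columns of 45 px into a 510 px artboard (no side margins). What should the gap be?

48 px

6 columns take 6·45 = 270 px; remaining 240 splits into 5 gaps.
g = 240 / 5 = 48 px.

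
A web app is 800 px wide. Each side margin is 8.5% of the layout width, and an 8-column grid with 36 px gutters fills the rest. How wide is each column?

Each margin = 8.5% of 800 = 68 px; content = 800 − 2·68 = 664 px.
Subtracting 7 gutters of 36 leaves 412 for 8 columns, so c = 51.5 px.

51.5 px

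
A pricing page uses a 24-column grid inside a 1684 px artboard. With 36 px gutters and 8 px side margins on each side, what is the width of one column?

Subtract both margins: 1684 − 2·8 = 1668 px.
24c + 23·36 = 1668 → 24c = 840 → c = 35 px.

35 px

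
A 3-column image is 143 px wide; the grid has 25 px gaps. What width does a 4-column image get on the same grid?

199 px

3c + 2·25 = 143 → 3c = 93 → c = 31 px.
Span of 4: 4·31 + 3·25 = 124 + 75 = 199 px.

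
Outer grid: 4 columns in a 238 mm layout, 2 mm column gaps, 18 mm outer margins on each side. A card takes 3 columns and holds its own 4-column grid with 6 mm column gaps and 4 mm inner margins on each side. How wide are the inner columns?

Take off 36 mm of margins, leaving 202 mm.
4 columns + 3 column gaps: 4c + 3·2 = 202.
4c = 202 − 6 = 196, so c = 49 mm.
Span of 3: 3·49 + 2·2 = 147 + 4 = 151 mm.
Inner content = 151 − 2·4 = 143 mm.
4d + 3·6 = 143 → 4d = 125 → d = 31.25 mm.

31.25 mm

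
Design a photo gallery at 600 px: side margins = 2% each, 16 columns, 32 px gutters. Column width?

Each margin = 2% of 600 = 12 px; content = 600 − 2·12 = 576 px.
16c + 15·32 = 576 → 16c = 96 → c = 6 px.

6 px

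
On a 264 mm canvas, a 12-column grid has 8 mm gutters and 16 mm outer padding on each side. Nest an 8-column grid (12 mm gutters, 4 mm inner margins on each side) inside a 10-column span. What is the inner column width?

Outer content = 264 − 2·16 = 232 mm.
12c + 11·8 = 232 → 12c = 144 → c = 12 mm.
10 columns plus 9 gutters: 120 + 72 = 192 mm.
Inner content = 192 − 2·4 = 184 mm.
Subtracting 7 gutters of 12 leaves 100 for 8 columns, so d = 12.5 mm.

12.5 mm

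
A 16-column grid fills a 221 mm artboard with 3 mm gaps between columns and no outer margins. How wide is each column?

11 mm

221 − 15·3 = 176; ÷16 gives c = 11 mm.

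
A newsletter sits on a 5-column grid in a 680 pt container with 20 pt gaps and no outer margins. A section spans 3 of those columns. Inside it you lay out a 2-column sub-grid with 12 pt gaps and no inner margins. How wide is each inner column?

5c + 4·20 = 680 → 5c = 600 → c = 120 pt.
3 columns plus 2 gaps: 360 + 40 = 400 pt.
Subtracting 1 gap of 12 leaves 388 for 2 columns, so d = 194 pt.

194 pt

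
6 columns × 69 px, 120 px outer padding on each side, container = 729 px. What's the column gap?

15 px

Content width = 729 − 2·120 = 489 px.
6 columns take 6·69 = 414 px; remaining 75 splits into 5 column gaps.
g = 75 / 5 = 15 px.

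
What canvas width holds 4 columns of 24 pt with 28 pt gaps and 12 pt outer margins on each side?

Canvas = 2·12 + 4·24 + 3·28 = 24 + 96 + 84 = 204 pt.

204 pt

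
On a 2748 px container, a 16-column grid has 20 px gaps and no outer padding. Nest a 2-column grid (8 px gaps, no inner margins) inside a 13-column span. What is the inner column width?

Subtracting 15 gaps of 20 leaves 2448 for 16 columns, so c = 153 px.
Span of 13: 13·153 + 12·20 = 1989 + 240 = 2229 px.
2229 − 1·8 = 2221; ÷2 gives d = 1110.5 px.

1110.5 px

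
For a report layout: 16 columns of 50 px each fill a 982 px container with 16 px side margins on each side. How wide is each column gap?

Content width = 982 − 2·16 = 950 px.
16·50 + 15g = 950 → 15g = 150 → g = 10 px.

10 px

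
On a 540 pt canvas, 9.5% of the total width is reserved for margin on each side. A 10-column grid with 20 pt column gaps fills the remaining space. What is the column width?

540 × (1 − 2·9.5%) = 540 × 81% = 437.4 pt for the columns.
10 columns + 9 column gaps: 10c + 9·20 = 437.4.
10c = 437.4 − 180 = 257.4, so c = 25.74 pt.

25.74 pt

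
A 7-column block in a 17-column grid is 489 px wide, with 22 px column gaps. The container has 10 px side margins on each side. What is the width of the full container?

1239 px

Subtracting 6 column gaps of 22 leaves 357 for 7 columns, so c = 51 px.
Adding margins, columns and gutters: 20 + 867 + 352 = 1239 px.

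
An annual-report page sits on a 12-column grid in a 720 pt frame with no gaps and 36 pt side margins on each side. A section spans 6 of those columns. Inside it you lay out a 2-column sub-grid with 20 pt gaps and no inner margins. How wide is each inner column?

152 pt

Subtract both margins: 720 − 2·36 = 648 pt.
12c = 648 → c = 54 pt.
6-column span = 6·54 = 324 pt.
2 columns + 1 gap: 2d + 1·20 = 324.
2d = 324 − 20 = 304, so d = 152 pt.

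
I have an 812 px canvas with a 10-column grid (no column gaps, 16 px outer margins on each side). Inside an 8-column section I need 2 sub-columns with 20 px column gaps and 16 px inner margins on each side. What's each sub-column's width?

286 px

Take off 32 px of margins, leaving 780 px.
780 / 10 = 78 px per column.
8-column span = 8·78 = 624 px.
Inner content = 624 − 2·16 = 592 px.
2d + 1·20 = 592 → 2d = 572 → d = 286 px.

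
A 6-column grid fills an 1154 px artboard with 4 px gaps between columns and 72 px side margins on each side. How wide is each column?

Inside the margins: 1154 − 144 = 1010 px.
6 columns + 5 gaps: 6c + 5·4 = 1010.
6c = 1010 − 20 = 990, so c = 165 px.

165 px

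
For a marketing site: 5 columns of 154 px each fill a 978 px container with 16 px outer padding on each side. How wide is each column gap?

44 px

Content width = 978 − 2·16 = 946 px.
Columns use 770 px, leaving 176 px across 4 column gaps = 44 px each.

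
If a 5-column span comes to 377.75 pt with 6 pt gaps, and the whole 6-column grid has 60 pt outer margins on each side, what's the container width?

574.5 pt

Subtracting 4 gaps of 6 leaves 353.75 for 5 columns, so c = 70.75 pt.
Total width: 2·60 + 6·70.75 + 5·6 = 574.5 pt.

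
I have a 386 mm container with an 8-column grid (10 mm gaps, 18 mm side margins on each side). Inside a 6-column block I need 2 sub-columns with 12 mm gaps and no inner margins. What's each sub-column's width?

Subtract both margins: 386 − 2·18 = 350 mm.
8 columns + 7 gaps: 8c + 7·10 = 350.
8c = 350 − 70 = 280, so c = 35 mm.
6-column span = 6·35 + 5·10 = 260 mm.
2d + 1·12 = 260 → 2d = 248 → d = 124 mm.

124 mm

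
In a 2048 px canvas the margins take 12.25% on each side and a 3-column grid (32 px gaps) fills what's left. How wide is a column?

2048 × (1 − 2·12.25%) = 2048 × 75.5% = 1546.24 px for the columns.
1546.24 − 2·32 = 1482.24; ÷3 gives c = 494.08 px.

494.08 px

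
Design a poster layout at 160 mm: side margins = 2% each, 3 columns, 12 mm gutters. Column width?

Each margin = 2% of 160 = 3.2 mm; content = 160 − 2·3.2 = 153.6 mm.
153.6 − 2·12 = 129.6; ÷3 gives c = 43.2 mm.

43.2 mm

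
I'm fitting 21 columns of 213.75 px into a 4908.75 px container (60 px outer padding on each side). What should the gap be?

Content width = 4908.75 − 2·60 = 4788.75 px.
21·213.75 + 20g = 4788.75 → 20g = 300 → g = 15 px.

15 px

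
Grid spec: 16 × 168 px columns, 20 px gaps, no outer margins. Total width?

2988 px

Total width: 16·168 + 15·20 = 2988 px.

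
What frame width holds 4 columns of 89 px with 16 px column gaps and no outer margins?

404 px

Summing: 356 + 48 = 404 px.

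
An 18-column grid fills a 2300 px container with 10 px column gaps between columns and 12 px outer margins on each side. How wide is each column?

117 px

Take off 24 px of margins, leaving 2276 px.
18 columns + 17 column gaps: 18c + 17·10 = 2276.
18c = 2276 − 170 = 2106, so c = 117 px.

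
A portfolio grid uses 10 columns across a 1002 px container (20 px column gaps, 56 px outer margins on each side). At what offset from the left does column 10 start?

875 px

Take off 112 px of margins, leaving 890 px.
Subtracting 9 column gaps of 20 leaves 710 for 10 columns, so c = 71 px.
Each column+gutter stride is 91 px; 9 of them past the 56 px margin is 56 + 819 = 875 px.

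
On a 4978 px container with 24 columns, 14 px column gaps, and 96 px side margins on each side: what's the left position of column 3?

496 px

Take off 192 px of margins, leaving 4786 px.
Subtracting 23 column gaps of 14 leaves 4464 for 24 columns, so c = 186 px.
Each column+gutter stride is 200 px; 2 of them past the 96 px margin is 96 + 400 = 496 px.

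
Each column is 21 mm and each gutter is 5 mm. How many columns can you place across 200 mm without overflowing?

k columns need k·21 + (k−1)·5 = k·26 − 5.
k·26 − 5 ≤ 200 → k ≤ 205 / 26 ≈ 7.88, so k = 7.

7 columns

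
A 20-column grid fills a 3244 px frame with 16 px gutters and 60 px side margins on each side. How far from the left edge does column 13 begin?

1944 px

Content = 3244 − 2·60 = 3124 px.
3124 − 19·16 = 2820; ÷20 gives c = 141 px.
Column 13 starts at margin + 12·(column + gutter) = 60 + 12·157 = 1944 px.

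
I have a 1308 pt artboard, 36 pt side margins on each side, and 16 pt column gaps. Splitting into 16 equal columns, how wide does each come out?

Subtract both margins: 1308 − 2·36 = 1236 pt.
16c + 15·16 = 1236 → 16c = 996 → c = 62.25 pt.

62.25 pt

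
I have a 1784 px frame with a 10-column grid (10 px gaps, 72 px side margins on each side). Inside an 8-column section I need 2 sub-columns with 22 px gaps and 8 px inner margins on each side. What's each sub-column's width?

636 px

Subtract both margins: 1784 − 2·72 = 1640 px.
1640 − 9·10 = 1550; ÷10 gives c = 155 px.
8 columns plus 7 gaps: 1240 + 70 = 1310 px.
Inner content = 1310 − 2·8 = 1294 px.
Subtracting 1 gap of 22 leaves 1272 for 2 columns, so d = 636 px.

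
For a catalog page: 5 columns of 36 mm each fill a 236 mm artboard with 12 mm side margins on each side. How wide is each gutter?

Inside the margins: 236 − 24 = 212 mm.
5·36 + 4g = 212 → 4g = 32 → g = 8 mm.

8 mm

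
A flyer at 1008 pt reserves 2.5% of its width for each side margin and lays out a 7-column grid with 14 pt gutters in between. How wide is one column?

124.8 pt

Each margin = 2.5% of 1008 = 25.2 pt; content = 1008 − 2·25.2 = 957.6 pt.
957.6 − 6·14 = 873.6; ÷7 gives c = 124.8 pt.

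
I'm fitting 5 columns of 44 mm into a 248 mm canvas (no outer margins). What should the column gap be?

7 mm

Columns use 220 mm, leaving 28 mm across 4 column gaps = 7 mm each.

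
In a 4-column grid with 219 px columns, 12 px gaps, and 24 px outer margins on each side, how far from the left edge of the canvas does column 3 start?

486 px

Each column+gutter stride is 231 px; 2 of them past the 24 px margin is 24 + 462 = 486 px.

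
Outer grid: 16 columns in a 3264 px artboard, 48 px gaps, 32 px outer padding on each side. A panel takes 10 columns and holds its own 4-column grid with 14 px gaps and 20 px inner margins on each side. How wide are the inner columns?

475 px

Outer content = 3264 − 2·32 = 3200 px.
Subtracting 15 gaps of 48 leaves 2480 for 16 columns, so c = 155 px.
10 columns plus 9 gaps: 1550 + 432 = 1982 px.
Inner content = 1982 − 2·20 = 1942 px.
4d + 3·14 = 1942 → 4d = 1900 → d = 475 px.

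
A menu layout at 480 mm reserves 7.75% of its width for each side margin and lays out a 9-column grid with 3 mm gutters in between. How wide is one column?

480 × (1 − 2·7.75%) = 480 × 84.5% = 405.6 mm for the columns.
9 columns + 8 gutters: 9c + 8·3 = 405.6.
9c = 405.6 − 24 = 381.6, so c = 42.4 mm.

42.4 mm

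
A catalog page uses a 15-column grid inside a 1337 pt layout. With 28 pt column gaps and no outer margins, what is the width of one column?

15 columns + 14 column gaps: 15c + 14·28 = 1337.
15c = 1337 − 392 = 945, so c = 63 pt.

63 pt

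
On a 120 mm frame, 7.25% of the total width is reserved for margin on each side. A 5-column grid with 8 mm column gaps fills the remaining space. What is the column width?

Each margin = 7.25% of 120 = 8.7 mm; content = 120 − 2·8.7 = 102.6 mm.
Subtracting 4 column gaps of 8 leaves 70.6 for 5 columns, so c = 14.12 mm.

14.12 mm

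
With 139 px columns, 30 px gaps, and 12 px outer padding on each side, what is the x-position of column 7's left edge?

Column 7 starts at margin + 6·(column + gutter) = 12 + 6·169 = 1026 px.

1026 px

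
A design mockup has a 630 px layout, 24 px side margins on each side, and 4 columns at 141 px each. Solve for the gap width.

6 px

Take off 48 px of margins, leaving 582 px.
Columns use 564 px, leaving 18 px across 3 gaps = 6 px each.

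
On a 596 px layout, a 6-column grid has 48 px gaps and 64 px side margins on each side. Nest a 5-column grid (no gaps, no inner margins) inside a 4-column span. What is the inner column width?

Subtract both margins: 596 − 2·64 = 468 px.
6c + 5·48 = 468 → 6c = 228 → c = 38 px.
4-column span = 4·38 + 3·48 = 296 px.
With no gaps, each column is 296/5 = 59.2 px.

59.2 px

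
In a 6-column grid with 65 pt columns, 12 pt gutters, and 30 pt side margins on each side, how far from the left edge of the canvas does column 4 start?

Column 4 starts at margin + 3·(column + gutter) = 30 + 3·77 = 261 pt.

261 pt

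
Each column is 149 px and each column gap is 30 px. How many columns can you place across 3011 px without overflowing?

k columns need k·149 + (k−1)·30 = k·179 − 30.
k·179 − 30 ≤ 3011 → k ≤ 3041 / 179 ≈ 16.99, so k = 16.

16 columns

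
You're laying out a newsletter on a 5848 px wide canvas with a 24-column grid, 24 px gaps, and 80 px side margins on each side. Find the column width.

Inside the margins: 5848 − 160 = 5688 px.
Subtracting 23 gaps of 24 leaves 5136 for 24 columns, so c = 214 px.

214 px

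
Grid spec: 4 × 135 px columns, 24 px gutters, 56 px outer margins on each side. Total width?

724 px

Total width: 2·56 + 4·135 + 3·24 = 724 px.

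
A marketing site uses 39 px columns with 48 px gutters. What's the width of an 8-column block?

648 px

Span of 8: 8·39 + 7·48 = 312 + 336 = 648 px.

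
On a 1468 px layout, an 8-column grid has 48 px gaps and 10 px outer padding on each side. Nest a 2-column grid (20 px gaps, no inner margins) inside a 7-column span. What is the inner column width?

620.5 px

Take off 20 px of margins, leaving 1448 px.
8c + 7·48 = 1448 → 8c = 1112 → c = 139 px.
Span of 7: 7·139 + 6·48 = 973 + 288 = 1261 px.
Subtracting 1 gap of 20 leaves 1241 for 2 columns, so d = 620.5 px.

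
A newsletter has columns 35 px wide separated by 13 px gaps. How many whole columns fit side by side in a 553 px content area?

11 columns

Each extra column adds 35 + 13 = 48 px.
(553 + 13) / 48 = 11.79, so 11 columns fit.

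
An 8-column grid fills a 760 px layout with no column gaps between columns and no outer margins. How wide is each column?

95 px

760 / 8 = 95 px per column.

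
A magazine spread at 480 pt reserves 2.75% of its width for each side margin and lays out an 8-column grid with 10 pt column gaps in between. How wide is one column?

47.95 pt

Each margin = 2.75% of 480 = 13.2 pt; content = 480 − 2·13.2 = 453.6 pt.
8c + 7·10 = 453.6 → 8c = 383.6 → c = 47.95 pt.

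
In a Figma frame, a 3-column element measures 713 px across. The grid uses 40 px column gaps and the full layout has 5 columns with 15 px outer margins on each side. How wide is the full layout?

1245 px

Subtracting 2 column gaps of 40 leaves 633 for 3 columns, so c = 211 px.
Adding margins, columns and gutters: 30 + 1055 + 160 = 1245 px.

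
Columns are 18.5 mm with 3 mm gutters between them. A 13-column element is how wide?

13-column span = 13·18.5 + 12·3 = 276.5 mm.

276.5 mm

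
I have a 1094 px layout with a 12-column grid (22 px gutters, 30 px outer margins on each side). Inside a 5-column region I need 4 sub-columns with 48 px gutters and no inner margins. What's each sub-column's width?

68.5 px

Inside the margins: 1094 − 60 = 1034 px.
12c + 11·22 = 1034 → 12c = 792 → c = 66 px.
Span of 5: 5·66 + 4·22 = 330 + 88 = 418 px.
4d + 3·48 = 418 → 4d = 274 → d = 68.5 px.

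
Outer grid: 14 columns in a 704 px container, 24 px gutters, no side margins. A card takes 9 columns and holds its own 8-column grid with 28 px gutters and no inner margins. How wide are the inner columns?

704 − 13·24 = 392; ÷14 gives c = 28 px.
Span of 9: 9·28 + 8·24 = 252 + 192 = 444 px.
Subtracting 7 gutters of 28 leaves 248 for 8 columns, so d = 31 px.

31 px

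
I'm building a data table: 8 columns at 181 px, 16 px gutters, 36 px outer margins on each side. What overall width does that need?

1632 px

Adding margins, columns and gutters: 72 + 1448 + 112 = 1632 px.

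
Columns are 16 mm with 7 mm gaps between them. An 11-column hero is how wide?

11 columns plus 10 gaps: 176 + 70 = 246 mm.

246 mm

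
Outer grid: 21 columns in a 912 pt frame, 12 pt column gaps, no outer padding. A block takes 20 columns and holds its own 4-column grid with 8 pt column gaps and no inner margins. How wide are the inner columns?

211 pt

912 − 20·12 = 672; ÷21 gives c = 32 pt.
20-column span = 20·32 + 19·12 = 868 pt.
4d + 3·8 = 868 → 4d = 844 → d = 211 pt.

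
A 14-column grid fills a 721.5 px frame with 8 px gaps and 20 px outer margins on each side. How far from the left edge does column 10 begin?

Content = 721.5 − 2·20 = 681.5 px.
14c + 13·8 = 681.5 → 14c = 577.5 → c = 41.25 px.
Before column 10: the margin + 9 columns + 9 gaps.
Offset = 20 + 9·(41.25 + 8) = 20 + 443.25 = 463.25 px.

463.25 px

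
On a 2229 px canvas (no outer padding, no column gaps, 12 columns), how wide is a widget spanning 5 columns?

928.75 px

2229 / 12 = 185.75 px per column.
5-column span = 5·185.75 = 928.75 px.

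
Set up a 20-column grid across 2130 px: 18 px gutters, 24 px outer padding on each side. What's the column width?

87 px

Content width = 2130 − 2·24 = 2082 px.
Subtracting 19 gutters of 18 leaves 1740 for 20 columns, so c = 87 px.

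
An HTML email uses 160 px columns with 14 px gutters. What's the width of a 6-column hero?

6 columns plus 5 gutters: 960 + 70 = 1030 px.

1030 px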